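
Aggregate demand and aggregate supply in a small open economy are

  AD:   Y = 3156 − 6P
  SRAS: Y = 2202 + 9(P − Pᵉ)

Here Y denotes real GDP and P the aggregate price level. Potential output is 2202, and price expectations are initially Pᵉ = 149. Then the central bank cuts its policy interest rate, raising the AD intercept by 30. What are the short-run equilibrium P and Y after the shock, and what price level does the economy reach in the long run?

Short run: P = 155, Y = 2256. Long run: P = 164.

AD shifts right: new AD is Y = 3186 − 6P. With Pᵉ = 149, SRAS is Y = 861 + 9P.
Short run: 3186 − 6P = 861 + 9P gives 2325 = 15P, so P = 155 and Y = 3186 − 6·155 = 2256.
Y = 2256 is above potential 2202; expectations adjust and SRAS shifts left until Y = 2202.
Long run: on the new AD curve, 2202 = 3186 − 6P gives P = 164.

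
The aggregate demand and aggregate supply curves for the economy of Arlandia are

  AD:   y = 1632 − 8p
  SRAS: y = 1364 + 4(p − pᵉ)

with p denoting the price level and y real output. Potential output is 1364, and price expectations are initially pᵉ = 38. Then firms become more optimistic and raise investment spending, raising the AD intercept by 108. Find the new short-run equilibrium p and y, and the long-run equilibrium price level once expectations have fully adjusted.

Short run: p = 44, y = 1388. Long run: p = 47.

AD shifts right: new AD is y = 1740 − 8p. With pᵉ = 38, SRAS is y = 1212 + 4p.
Short run: 1740 − 8p = 1212 + 4p gives 528 = 12p, so p = 44 and y = 1740 − 8·44 = 1388.
y = 1388 is above potential 1364; expectations adjust and SRAS shifts left until y = 1364.
Long run: on the new AD curve, 1364 = 1740 − 8p gives p = 47.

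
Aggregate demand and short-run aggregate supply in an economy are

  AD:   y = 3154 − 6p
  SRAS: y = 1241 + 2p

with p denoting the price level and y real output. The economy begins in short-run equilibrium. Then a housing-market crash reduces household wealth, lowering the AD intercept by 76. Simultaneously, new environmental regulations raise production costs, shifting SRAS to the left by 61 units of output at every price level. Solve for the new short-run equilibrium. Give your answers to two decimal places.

p = 237.25, y = 1654.50

After both shocks: AD is y = 3078 − 6p and SRAS is y = 1180 + 2p.
Setting them equal: 1898 = 8p, so p = 237.25.
Substituting into AD, y = 1654.50.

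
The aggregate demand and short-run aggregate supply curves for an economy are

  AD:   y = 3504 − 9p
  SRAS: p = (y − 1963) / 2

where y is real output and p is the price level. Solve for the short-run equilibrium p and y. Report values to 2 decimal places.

Rearrange SRAS to y = 1963 + 2p.
Set AD = SRAS: 3504 − 9p = 1963 + 2p, so 1541 = 11p and p = 140.09.
Substituting into AD, y = 3504 − 9p = 2243.18.

p = 140.09, y = 2243.18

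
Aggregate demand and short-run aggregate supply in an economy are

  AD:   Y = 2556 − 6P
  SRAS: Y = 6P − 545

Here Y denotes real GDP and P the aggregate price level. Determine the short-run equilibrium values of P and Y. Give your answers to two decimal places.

P = 258.42, Y = 1005.50

Set AD = SRAS: 2556 − 6P = 6P − 545, so 3101 = 12P and P = 258.42.
Substituting into AD, Y = 2556 − 6P = 1005.50.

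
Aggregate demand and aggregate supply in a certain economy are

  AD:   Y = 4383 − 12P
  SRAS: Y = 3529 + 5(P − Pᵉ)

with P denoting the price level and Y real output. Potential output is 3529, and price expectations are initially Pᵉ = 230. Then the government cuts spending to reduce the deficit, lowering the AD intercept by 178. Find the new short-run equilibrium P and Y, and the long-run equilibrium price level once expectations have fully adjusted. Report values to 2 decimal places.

Short run: P = 107.41, Y = 2916.06. Long run: P = 56.33.

AD shifts left: new AD is Y = 4205 − 12P. With Pᵉ = 230, SRAS is Y = 2379 + 5P.
Short run: 4205 − 12P = 2379 + 5P gives 1826 = 17P, so P = 107.41 and Y = 4205 − 12P = 2916.06.
Y = 2916.06 is below potential 3529; expectations adjust and SRAS shifts right until Y = 3529.
Long run: on the new AD curve, 3529 = 4205 − 12P gives P = 56.33.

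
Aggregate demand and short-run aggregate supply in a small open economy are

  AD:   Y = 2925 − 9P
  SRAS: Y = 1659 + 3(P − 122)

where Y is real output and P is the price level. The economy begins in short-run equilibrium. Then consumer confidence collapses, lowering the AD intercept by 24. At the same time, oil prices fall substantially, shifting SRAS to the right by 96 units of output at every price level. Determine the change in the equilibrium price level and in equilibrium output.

ΔP = -10, ΔY = +66

After both shocks: AD is Y = 2901 − 9P and SRAS is Y = 1389 + 3P.
Setting them equal: 1512 = 12P, so P = 126.
Y = 2901 − 9·126 = 1767.
Initially P = 136, Y = 1701, so ΔP = -10 and ΔY = +66.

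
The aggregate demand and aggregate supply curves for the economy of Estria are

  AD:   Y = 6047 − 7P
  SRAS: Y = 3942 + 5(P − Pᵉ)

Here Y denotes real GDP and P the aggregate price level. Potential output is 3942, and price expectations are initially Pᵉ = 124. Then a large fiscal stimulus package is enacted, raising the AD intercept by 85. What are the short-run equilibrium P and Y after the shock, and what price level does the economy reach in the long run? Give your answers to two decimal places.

AD shifts right: new AD is Y = 6132 − 7P. With Pᵉ = 124, SRAS is Y = 3322 + 5P.
Short run: 6132 − 7P = 3322 + 5P gives 2810 = 12P, so P = 234.17 and Y = 6132 − 7P = 4492.83.
Y = 4492.83 is above potential 3942; expectations adjust and SRAS shifts left until Y = 3942.
Long run: on the new AD curve, 3942 = 6132 − 7P gives P = 312.86.

Short run: P = 234.17, Y = 4492.83. Long run: P = 312.86.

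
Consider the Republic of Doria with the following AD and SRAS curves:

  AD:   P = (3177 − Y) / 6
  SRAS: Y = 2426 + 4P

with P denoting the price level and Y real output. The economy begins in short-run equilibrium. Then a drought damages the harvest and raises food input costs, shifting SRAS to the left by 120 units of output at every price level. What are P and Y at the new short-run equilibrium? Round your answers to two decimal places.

P = 87.10, Y = 2654.40

This is a negative supply shock: SRAS shifts left.
New SRAS: Y = 2306 + 4P.
Set AD = SRAS: 3177 − 6P = 2306 + 4P, so 871 = 10P and P = 87.10.
Substituting into AD, Y = 2654.40.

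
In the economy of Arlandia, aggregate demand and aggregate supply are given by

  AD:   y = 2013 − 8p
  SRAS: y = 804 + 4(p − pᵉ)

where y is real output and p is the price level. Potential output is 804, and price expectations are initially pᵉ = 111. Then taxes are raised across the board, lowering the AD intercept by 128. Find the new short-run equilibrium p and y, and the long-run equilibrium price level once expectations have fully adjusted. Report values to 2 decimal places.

Short run: p = 127.08, y = 868.33. Long run: p = 135.13.

AD shifts left: new AD is y = 1885 − 8p. With pᵉ = 111, SRAS is y = 360 + 4p.
Short run: 1885 − 8p = 360 + 4p gives 1525 = 12p, so p = 127.08 and y = 1885 − 8p = 868.33.
y = 868.33 is above potential 804; expectations adjust and SRAS shifts left until y = 804.
Long run: on the new AD curve, 804 = 1885 − 8p gives p = 135.13.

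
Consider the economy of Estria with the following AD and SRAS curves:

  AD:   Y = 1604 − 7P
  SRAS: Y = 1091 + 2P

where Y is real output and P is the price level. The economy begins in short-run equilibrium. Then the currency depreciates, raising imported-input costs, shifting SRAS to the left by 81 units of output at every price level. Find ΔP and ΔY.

ΔP = +9, ΔY = -63

This is a negative supply shock: SRAS shifts left.
New SRAS: Y = 1010 + 2P.
Set AD = SRAS: 1604 − 7P = 1010 + 2P, so 594 = 9P and P = 66.
Y = 1604 − 7·66 = 1142.
Initially P = 57, Y = 1205, so ΔP = +9 and ΔY = -63.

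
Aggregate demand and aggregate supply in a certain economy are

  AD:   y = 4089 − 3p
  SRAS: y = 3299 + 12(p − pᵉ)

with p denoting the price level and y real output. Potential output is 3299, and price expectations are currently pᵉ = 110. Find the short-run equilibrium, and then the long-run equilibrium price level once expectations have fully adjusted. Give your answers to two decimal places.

Short run: with pᵉ = 110, SRAS is y = 1979 + 12p. Setting AD = SRAS gives 2110 = 15p, so p = 140.67 and y = 4089 − 3p = 3667.00.
Output 3667.00 is above potential 3299, so over time expected prices rise and SRAS shifts left until y returns to 3299.
Long run: y = 3299 on the AD curve gives 3299 = 4089 − 3p, so p = 263.33.

Short run: p = 140.67, y = 3667.00. Long run: p = 263.33.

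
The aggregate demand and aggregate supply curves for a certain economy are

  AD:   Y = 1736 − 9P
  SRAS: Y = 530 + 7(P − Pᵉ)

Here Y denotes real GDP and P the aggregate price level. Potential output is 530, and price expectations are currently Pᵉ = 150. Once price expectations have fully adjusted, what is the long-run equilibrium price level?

Short run: with Pᵉ = 150, SRAS is Y = 7P − 520. Setting AD = SRAS gives 2256 = 16P, so P = 141 and Y = 1736 − 9·141 = 467.
Output 467 is below potential 530, so over time expected prices fall and SRAS shifts right until Y returns to 530.
Long run: Y = 530 on the AD curve gives 530 = 1736 − 9P, so P = 134.

Long-run P = 134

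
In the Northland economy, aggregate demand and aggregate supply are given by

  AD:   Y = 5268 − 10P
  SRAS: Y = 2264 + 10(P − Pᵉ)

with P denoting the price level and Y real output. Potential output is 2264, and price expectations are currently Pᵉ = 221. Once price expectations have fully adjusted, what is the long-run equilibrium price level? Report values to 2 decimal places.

Short run: with Pᵉ = 221, SRAS is Y = 54 + 10P. Setting AD = SRAS gives 5214 = 20P, so P = 260.70 and Y = 5268 − 10P = 2661.00.
Output 2661.00 is above potential 2264, so over time expected prices rise and SRAS shifts left until Y returns to 2264.
Long run: Y = 2264 on the AD curve gives 2264 = 5268 − 10P, so P = 300.40.

Long-run P = 300.40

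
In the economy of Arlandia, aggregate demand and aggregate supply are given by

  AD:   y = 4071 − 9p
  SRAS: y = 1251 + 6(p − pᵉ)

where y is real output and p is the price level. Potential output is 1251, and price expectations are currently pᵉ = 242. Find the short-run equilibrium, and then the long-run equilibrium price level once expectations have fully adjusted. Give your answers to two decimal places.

Short run: p = 284.80, y = 1507.80. Long run: p = 313.33.

Short run: with pᵉ = 242, SRAS is y = 6p − 201. Setting AD = SRAS gives 4272 = 15p, so p = 284.80 and y = 4071 − 9p = 1507.80.
Output 1507.80 is above potential 1251, so over time expected prices rise and SRAS shifts left until y returns to 1251.
Long run: y = 1251 on the AD curve gives 1251 = 4071 − 9p, so p = 313.33.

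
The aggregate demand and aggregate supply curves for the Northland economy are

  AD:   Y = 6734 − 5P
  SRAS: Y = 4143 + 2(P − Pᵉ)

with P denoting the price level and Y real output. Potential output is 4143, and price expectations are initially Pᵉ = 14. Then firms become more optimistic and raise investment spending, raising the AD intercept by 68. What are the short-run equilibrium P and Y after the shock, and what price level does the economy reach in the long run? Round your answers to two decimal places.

AD shifts right: new AD is Y = 6802 − 5P. With Pᵉ = 14, SRAS is Y = 4115 + 2P.
Short run: 6802 − 5P = 4115 + 2P gives 2687 = 7P, so P = 383.86 and Y = 6802 − 5P = 4882.71.
Y = 4882.71 is above potential 4143; expectations adjust and SRAS shifts left until Y = 4143.
Long run: on the new AD curve, 4143 = 6802 − 5P gives P = 531.80.

Short run: P = 383.86, Y = 4882.71. Long run: P = 531.80.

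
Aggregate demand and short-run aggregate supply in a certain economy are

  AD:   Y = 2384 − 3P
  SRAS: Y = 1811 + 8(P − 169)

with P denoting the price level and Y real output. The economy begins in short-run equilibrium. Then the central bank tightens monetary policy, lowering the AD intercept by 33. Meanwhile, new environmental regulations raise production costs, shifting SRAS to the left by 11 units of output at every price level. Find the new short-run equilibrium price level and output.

After both shocks: AD is Y = 2351 − 3P and SRAS is Y = 448 + 8P.
Setting them equal: 1903 = 11P, so P = 173.
Y = 2351 − 3·173 = 1832.

P = 173, Y = 1832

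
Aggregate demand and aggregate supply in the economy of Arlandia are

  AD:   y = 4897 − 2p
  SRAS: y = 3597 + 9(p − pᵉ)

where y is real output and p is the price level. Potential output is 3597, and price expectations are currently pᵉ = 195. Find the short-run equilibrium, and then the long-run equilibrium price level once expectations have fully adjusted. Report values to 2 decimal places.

Short run: p = 277.73, y = 4341.55. Long run: p = 650.00.

Short run: with pᵉ = 195, SRAS is y = 1842 + 9p. Setting AD = SRAS gives 3055 = 11p, so p = 277.73 and y = 4897 − 2p = 4341.55.
Output 4341.55 is above potential 3597, so over time expected prices rise and SRAS shifts left until y returns to 3597.
Long run: y = 3597 on the AD curve gives 3597 = 4897 − 2p, so p = 650.00.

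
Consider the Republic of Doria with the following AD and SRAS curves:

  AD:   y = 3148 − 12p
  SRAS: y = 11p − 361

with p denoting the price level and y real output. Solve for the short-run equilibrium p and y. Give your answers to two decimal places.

Set AD = SRAS: 3148 − 12p = 11p − 361, so 3509 = 23p and p = 152.57.
Substituting into AD, y = 3148 − 12p = 1317.22.

p = 152.57, y = 1317.22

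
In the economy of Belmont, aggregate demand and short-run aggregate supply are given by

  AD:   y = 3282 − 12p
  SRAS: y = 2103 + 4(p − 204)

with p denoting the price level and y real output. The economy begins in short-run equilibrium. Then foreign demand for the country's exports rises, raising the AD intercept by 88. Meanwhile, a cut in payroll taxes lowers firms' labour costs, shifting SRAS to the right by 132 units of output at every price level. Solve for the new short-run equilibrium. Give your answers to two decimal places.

After both shocks: AD is y = 3370 − 12p and SRAS is y = 1419 + 4p.
Setting them equal: 1951 = 16p, so p = 121.94.
Substituting into AD, y = 1906.75.

p = 121.94, y = 1906.75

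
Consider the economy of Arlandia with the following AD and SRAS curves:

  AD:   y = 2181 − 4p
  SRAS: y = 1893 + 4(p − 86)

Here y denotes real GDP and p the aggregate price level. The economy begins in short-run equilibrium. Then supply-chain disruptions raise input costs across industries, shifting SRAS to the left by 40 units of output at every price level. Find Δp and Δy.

This is a negative supply shock: SRAS shifts left.
New SRAS: y = 1509 + 4p.
Set AD = SRAS: 2181 − 4p = 1509 + 4p, so 672 = 8p and p = 84.
y = 2181 − 4·84 = 1845.
Initially p = 79, y = 1865, so Δp = +5 and Δy = -20.

Δp = +5, Δy = -20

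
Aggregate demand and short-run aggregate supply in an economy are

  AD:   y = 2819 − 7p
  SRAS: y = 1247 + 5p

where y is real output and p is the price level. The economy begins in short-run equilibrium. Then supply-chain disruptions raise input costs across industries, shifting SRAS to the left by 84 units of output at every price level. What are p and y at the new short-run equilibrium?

p = 138, y = 1853

This is a negative supply shock: SRAS shifts left.
New SRAS: y = 1163 + 5p.
Set AD = SRAS: 2819 − 7p = 1163 + 5p, so 1656 = 12p and p = 138.
y = 2819 − 7·138 = 1853.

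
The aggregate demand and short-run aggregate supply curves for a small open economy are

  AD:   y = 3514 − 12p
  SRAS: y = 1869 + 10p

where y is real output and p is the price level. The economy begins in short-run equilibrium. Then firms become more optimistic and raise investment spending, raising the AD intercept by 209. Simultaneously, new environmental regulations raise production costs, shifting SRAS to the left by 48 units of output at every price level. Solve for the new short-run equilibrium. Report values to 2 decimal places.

p = 86.45, y = 2685.55

After both shocks: AD is y = 3723 − 12p and SRAS is y = 1821 + 10p.
Setting them equal: 1902 = 22p, so p = 86.45.
Substituting into AD, y = 2685.55.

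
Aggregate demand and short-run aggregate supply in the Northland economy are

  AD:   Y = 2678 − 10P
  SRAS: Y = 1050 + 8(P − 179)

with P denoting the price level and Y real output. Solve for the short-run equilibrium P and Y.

P = 170, Y = 978

Write SRAS as Y = 1050 + 8P − 1432 = 8P − 382.
Set AD = SRAS: 2678 − 10P = 8P − 382, so 3060 = 18P and P = 170.
Then Y = 2678 − 10·170 = 978.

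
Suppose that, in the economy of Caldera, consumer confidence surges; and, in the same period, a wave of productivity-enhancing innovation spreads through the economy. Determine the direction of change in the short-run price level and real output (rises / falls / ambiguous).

The first event is a positive demand shock: AD shifts right, which by itself pushes P up and Y up.
The second is a favourable supply shock: SRAS shifts right, which by itself pushes P down and Y up.
The two shocks push P in opposite directions, so the effect on P is ambiguous. Both shocks push Y up, so Y rises.

Price level: ambiguous; output: rises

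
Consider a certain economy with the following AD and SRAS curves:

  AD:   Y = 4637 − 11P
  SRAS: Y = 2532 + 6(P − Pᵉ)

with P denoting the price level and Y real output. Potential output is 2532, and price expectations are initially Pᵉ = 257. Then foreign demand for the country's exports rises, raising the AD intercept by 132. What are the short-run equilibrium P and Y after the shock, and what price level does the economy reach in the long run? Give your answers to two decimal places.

Short run: P = 222.29, Y = 2323.76. Long run: P = 203.36.

AD shifts right: new AD is Y = 4769 − 11P. With Pᵉ = 257, SRAS is Y = 990 + 6P.
Short run: 4769 − 11P = 990 + 6P gives 3779 = 17P, so P = 222.29 and Y = 4769 − 11P = 2323.76.
Y = 2323.76 is below potential 2532; expectations adjust and SRAS shifts right until Y = 2532.
Long run: on the new AD curve, 2532 = 4769 − 11P gives P = 203.36.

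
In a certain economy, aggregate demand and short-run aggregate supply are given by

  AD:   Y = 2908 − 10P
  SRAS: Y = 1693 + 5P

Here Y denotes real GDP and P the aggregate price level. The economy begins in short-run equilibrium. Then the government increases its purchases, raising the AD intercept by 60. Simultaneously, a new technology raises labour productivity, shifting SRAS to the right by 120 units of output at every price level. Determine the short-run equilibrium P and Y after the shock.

P = 77, Y = 2198

After both shocks: AD is Y = 2968 − 10P and SRAS is Y = 1813 + 5P.
Setting them equal: 1155 = 15P, so P = 77.
Y = 2968 − 10·77 = 2198.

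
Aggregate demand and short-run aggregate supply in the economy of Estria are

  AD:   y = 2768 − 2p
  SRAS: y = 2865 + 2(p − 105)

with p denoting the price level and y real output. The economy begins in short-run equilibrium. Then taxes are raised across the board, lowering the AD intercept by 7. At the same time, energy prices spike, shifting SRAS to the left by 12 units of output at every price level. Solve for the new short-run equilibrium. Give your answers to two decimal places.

p = 29.50, y = 2702.00

After both shocks: AD is y = 2761 − 2p and SRAS is y = 2643 + 2p.
Setting them equal: 118 = 4p, so p = 29.50.
Substituting into AD, y = 2702.00.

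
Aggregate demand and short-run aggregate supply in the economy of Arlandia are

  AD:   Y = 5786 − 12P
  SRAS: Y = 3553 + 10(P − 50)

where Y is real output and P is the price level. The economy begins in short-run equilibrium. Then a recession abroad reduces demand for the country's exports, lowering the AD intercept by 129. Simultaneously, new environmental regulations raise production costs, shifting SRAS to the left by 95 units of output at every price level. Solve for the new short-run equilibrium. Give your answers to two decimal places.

P = 122.68, Y = 4184.82

After both shocks: AD is Y = 5657 − 12P and SRAS is Y = 2958 + 10P.
Setting them equal: 2699 = 22P, so P = 122.68.
Substituting into AD, Y = 4184.82.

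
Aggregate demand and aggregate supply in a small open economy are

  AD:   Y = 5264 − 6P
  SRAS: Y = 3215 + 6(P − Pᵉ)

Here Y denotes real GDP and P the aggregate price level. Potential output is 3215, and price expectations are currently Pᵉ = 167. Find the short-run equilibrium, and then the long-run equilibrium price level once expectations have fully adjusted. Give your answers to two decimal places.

Short run: P = 254.25, Y = 3738.50. Long run: P = 341.50.

Short run: with Pᵉ = 167, SRAS is Y = 2213 + 6P. Setting AD = SRAS gives 3051 = 12P, so P = 254.25 and Y = 5264 − 6P = 3738.50.
Output 3738.50 is above potential 3215, so over time expected prices rise and SRAS shifts left until Y returns to 3215.
Long run: Y = 3215 on the AD curve gives 3215 = 5264 − 6P, so P = 341.50.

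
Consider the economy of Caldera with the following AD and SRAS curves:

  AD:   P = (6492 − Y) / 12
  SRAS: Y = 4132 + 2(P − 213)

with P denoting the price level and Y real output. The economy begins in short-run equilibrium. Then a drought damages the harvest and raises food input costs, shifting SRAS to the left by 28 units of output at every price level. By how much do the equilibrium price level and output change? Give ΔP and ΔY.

ΔP = +2, ΔY = -24

This is a negative supply shock: SRAS shifts left.
New SRAS: Y = 3678 + 2P.
Set AD = SRAS: 6492 − 12P = 3678 + 2P, so 2814 = 14P and P = 201.
Y = 6492 − 12·201 = 4080.
Initially P = 199, Y = 4104, so ΔP = +2 and ΔY = -24.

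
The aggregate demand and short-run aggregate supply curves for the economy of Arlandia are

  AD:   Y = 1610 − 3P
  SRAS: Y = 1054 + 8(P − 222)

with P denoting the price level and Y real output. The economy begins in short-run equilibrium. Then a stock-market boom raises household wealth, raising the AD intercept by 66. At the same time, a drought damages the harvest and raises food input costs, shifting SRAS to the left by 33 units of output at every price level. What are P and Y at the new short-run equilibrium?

P = 221, Y = 1013

After both shocks: AD is Y = 1676 − 3P and SRAS is Y = 8P − 755.
Setting them equal: 2431 = 11P, so P = 221.
Y = 1676 − 3·221 = 1013.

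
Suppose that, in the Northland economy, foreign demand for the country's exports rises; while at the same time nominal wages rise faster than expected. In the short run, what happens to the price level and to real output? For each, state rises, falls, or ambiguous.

Price level: rises; output: ambiguous

The first event is a positive demand shock: AD shifts right, which by itself pushes P up and Y up.
The second is an adverse supply shock: SRAS shifts left, which by itself pushes P up and Y down.
Both shocks push P up, so P rises. The two shocks push Y in opposite directions, so the effect on Y is ambiguous.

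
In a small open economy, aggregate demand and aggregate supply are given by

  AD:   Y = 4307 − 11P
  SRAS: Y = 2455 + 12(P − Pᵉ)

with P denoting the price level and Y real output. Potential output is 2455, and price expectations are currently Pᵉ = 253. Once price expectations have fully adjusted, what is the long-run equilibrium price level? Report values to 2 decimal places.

Long-run P = 168.36

Short run: with Pᵉ = 253, SRAS is Y = 12P − 581. Setting AD = SRAS gives 4888 = 23P, so P = 212.52 and Y = 4307 − 11P = 1969.26.
Output 1969.26 is below potential 2455, so over time expected prices fall and SRAS shifts right until Y returns to 2455.
Long run: Y = 2455 on the AD curve gives 2455 = 4307 − 11P, so P = 168.36.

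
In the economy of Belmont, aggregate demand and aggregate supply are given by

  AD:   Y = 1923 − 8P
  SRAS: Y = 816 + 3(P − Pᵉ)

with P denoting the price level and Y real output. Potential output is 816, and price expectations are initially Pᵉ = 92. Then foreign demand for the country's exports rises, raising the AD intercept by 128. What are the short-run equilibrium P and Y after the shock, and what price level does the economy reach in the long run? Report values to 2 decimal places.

AD shifts right: new AD is Y = 2051 − 8P. With Pᵉ = 92, SRAS is Y = 540 + 3P.
Short run: 2051 − 8P = 540 + 3P gives 1511 = 11P, so P = 137.36 and Y = 2051 − 8P = 952.09.
Y = 952.09 is above potential 816; expectations adjust and SRAS shifts left until Y = 816.
Long run: on the new AD curve, 816 = 2051 − 8P gives P = 154.38.

Short run: P = 137.36, Y = 952.09. Long run: P = 154.38.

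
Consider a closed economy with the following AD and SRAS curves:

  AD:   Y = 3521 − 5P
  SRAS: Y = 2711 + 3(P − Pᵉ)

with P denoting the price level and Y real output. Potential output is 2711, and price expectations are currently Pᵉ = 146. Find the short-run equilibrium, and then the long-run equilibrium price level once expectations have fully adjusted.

Short run: P = 156, Y = 2741. Long run: P = 162.

Short run: with Pᵉ = 146, SRAS is Y = 2273 + 3P. Setting AD = SRAS gives 1248 = 8P, so P = 156 and Y = 3521 − 5·156 = 2741.
Output 2741 is above potential 2711, so over time expected prices rise and SRAS shifts left until Y returns to 2711.
Long run: Y = 2711 on the AD curve gives 2711 = 3521 − 5P, so P = 162.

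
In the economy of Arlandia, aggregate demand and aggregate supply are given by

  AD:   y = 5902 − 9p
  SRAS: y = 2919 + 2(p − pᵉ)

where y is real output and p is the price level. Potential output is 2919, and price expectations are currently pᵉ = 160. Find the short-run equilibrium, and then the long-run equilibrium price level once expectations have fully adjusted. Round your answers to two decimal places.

Short run: with pᵉ = 160, SRAS is y = 2599 + 2p. Setting AD = SRAS gives 3303 = 11p, so p = 300.27 and y = 5902 − 9p = 3199.55.
Output 3199.55 is above potential 2919, so over time expected prices rise and SRAS shifts left until y returns to 2919.
Long run: y = 2919 on the AD curve gives 2919 = 5902 − 9p, so p = 331.44.

Short run: p = 300.27, y = 3199.55. Long run: p = 331.44.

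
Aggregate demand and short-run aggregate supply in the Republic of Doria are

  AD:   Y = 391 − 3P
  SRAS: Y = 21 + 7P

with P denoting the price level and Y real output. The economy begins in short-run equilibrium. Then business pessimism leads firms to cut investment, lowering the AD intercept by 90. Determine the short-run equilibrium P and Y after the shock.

This is a negative demand shock: AD shifts left.
New AD: Y = 301 − 3P.
Set AD = SRAS: 301 − 3P = 21 + 7P, so 280 = 10P and P = 28.
Y = 301 − 3·28 = 217.

P = 28, Y = 217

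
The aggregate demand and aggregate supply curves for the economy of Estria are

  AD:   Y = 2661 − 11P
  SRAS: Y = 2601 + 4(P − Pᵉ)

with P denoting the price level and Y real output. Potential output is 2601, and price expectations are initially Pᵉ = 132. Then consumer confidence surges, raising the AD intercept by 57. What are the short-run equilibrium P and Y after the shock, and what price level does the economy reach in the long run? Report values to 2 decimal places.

AD shifts right: new AD is Y = 2718 − 11P. With Pᵉ = 132, SRAS is Y = 2073 + 4P.
Short run: 2718 − 11P = 2073 + 4P gives 645 = 15P, so P = 43.00 and Y = 2718 − 11P = 2245.00.
Y = 2245.00 is below potential 2601; expectations adjust and SRAS shifts right until Y = 2601.
Long run: on the new AD curve, 2601 = 2718 − 11P gives P = 10.64.

Short run: P = 43.00, Y = 2245.00. Long run: P = 10.64.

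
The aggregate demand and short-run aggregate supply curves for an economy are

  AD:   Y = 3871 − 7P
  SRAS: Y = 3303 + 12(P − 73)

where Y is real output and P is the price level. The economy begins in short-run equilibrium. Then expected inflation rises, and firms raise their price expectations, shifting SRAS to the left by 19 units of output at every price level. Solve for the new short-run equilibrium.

P = 77, Y = 3332

This is a negative supply shock: SRAS shifts left.
New SRAS: Y = 2408 + 12P.
Set AD = SRAS: 3871 − 7P = 2408 + 12P, so 1463 = 19P and P = 77.
Y = 3871 − 7·77 = 3332.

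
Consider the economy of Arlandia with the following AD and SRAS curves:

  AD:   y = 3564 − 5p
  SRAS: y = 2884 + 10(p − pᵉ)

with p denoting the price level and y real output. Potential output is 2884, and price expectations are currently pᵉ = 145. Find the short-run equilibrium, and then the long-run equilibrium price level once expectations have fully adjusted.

Short run: with pᵉ = 145, SRAS is y = 1434 + 10p. Setting AD = SRAS gives 2130 = 15p, so p = 142 and y = 3564 − 5·142 = 2854.
Output 2854 is below potential 2884, so over time expected prices fall and SRAS shifts right until y returns to 2884.
Long run: y = 2884 on the AD curve gives 2884 = 3564 − 5p, so p = 136.

Short run: p = 142, y = 2854. Long run: p = 136.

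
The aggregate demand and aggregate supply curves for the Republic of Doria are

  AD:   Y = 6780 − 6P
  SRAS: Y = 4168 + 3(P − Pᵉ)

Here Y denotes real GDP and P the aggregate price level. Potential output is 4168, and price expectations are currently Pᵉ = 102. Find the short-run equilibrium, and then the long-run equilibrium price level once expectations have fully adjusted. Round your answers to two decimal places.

Short run: with Pᵉ = 102, SRAS is Y = 3862 + 3P. Setting AD = SRAS gives 2918 = 9P, so P = 324.22 and Y = 6780 − 6P = 4834.67.
Output 4834.67 is above potential 4168, so over time expected prices rise and SRAS shifts left until Y returns to 4168.
Long run: Y = 4168 on the AD curve gives 4168 = 6780 − 6P, so P = 435.33.

Short run: P = 324.22, Y = 4834.67. Long run: P = 435.33.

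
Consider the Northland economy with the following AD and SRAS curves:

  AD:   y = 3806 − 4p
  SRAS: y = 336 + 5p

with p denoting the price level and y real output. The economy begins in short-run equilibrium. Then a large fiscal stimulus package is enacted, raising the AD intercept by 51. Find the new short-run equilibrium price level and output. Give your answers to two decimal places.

p = 391.22, y = 2292.11

This is a positive demand shock: AD shifts right.
New AD: y = 3857 − 4p.
Set AD = SRAS: 3857 − 4p = 336 + 5p, so 3521 = 9p and p = 391.22.
Substituting into AD, y = 2292.11.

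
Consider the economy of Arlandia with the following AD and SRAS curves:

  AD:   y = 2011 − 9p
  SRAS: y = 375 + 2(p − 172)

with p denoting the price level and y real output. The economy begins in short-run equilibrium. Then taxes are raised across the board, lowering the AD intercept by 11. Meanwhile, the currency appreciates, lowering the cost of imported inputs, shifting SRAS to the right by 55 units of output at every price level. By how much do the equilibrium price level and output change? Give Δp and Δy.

After both shocks: AD is y = 2000 − 9p and SRAS is y = 86 + 2p.
Setting them equal: 1914 = 11p, so p = 174.
y = 2000 − 9·174 = 434.
Initially p = 180, y = 391, so Δp = -6 and Δy = +43.

Δp = -6, Δy = +43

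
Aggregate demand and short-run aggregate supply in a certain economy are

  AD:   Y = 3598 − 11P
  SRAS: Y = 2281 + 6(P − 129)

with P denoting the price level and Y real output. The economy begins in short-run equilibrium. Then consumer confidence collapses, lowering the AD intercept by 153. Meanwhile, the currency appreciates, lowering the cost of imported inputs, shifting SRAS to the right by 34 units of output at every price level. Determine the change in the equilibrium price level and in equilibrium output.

After both shocks: AD is Y = 3445 − 11P and SRAS is Y = 1541 + 6P.
Setting them equal: 1904 = 17P, so P = 112.
Y = 3445 − 11·112 = 2213.
Initially P = 123, Y = 2245, so ΔP = -11 and ΔY = -32.

ΔP = -11, ΔY = -32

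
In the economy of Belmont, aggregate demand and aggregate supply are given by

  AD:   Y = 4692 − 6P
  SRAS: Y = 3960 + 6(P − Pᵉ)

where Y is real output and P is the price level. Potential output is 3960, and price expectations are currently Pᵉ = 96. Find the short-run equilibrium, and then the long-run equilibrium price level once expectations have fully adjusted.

Short run: P = 109, Y = 4038. Long run: P = 122.

Short run: with Pᵉ = 96, SRAS is Y = 3384 + 6P. Setting AD = SRAS gives 1308 = 12P, so P = 109 and Y = 4692 − 6·109 = 4038.
Output 4038 is above potential 3960, so over time expected prices rise and SRAS shifts left until Y returns to 3960.
Long run: Y = 3960 on the AD curve gives 3960 = 4692 − 6P, so P = 122.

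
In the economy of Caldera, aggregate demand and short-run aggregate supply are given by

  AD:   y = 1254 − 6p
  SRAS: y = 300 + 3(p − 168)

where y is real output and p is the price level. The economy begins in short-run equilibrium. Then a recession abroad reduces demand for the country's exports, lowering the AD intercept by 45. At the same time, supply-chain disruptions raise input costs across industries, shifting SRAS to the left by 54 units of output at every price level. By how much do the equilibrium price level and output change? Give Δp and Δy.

After both shocks: AD is y = 1209 − 6p and SRAS is y = 3p − 258.
Setting them equal: 1467 = 9p, so p = 163.
y = 1209 − 6·163 = 231.
Initially p = 162, y = 282, so Δp = +1 and Δy = -51.

Δp = +1, Δy = -51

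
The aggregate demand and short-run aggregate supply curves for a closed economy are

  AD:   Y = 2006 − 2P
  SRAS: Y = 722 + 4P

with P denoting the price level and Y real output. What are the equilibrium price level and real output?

Set AD = SRAS: 2006 − 2P = 722 + 4P, so 1284 = 6P and P = 214.
Then Y = 2006 − 2·214 = 1578.

P = 214, Y = 1578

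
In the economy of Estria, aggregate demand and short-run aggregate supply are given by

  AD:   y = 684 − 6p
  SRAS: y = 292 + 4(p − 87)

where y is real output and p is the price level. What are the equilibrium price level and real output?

p = 74, y = 240

Write SRAS as y = 292 + 4p − 348 = 4p − 56.
Set AD = SRAS: 684 − 6p = 4p − 56, so 740 = 10p and p = 74.
Then y = 684 − 6·74 = 240.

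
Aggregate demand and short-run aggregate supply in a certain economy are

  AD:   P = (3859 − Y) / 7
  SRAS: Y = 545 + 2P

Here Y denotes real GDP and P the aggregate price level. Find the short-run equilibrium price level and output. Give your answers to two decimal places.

Rearrange AD to Y = 3859 − 7P.
Set AD = SRAS: 3859 − 7P = 545 + 2P, so 3314 = 9P and P = 368.22.
Substituting into AD, Y = 3859 − 7P = 1281.44.

P = 368.22, Y = 1281.44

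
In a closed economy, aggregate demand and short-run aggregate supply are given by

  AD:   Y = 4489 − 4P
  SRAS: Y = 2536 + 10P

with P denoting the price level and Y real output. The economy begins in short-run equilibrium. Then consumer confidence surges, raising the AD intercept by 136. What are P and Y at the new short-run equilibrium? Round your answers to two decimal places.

P = 149.21, Y = 4028.14

This is a positive demand shock: AD shifts right.
New AD: Y = 4625 − 4P.
Set AD = SRAS: 4625 − 4P = 2536 + 10P, so 2089 = 14P and P = 149.21.
Substituting into AD, Y = 4028.14.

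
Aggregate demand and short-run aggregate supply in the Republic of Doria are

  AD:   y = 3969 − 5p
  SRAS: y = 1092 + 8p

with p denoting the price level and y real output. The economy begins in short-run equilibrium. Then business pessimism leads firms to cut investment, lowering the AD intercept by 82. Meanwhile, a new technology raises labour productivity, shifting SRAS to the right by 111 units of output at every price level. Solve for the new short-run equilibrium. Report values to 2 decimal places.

After both shocks: AD is y = 3887 − 5p and SRAS is y = 1203 + 8p.
Setting them equal: 2684 = 13p, so p = 206.46.
Substituting into AD, y = 2854.69.

p = 206.46, y = 2854.69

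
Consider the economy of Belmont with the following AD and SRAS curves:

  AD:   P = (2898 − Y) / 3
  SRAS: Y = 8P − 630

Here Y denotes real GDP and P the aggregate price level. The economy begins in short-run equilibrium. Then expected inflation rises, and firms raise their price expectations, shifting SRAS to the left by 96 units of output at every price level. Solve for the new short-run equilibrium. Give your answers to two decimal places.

This is a negative supply shock: SRAS shifts left.
New SRAS: Y = 8P − 726.
Set AD = SRAS: 2898 − 3P = 8P − 726, so 3624 = 11P and P = 329.45.
Substituting into AD, Y = 1909.64.

P = 329.45, Y = 1909.64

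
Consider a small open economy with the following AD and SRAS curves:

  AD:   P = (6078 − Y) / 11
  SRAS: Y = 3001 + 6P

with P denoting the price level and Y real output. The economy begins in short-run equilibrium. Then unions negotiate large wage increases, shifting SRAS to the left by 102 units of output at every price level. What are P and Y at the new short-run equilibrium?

This is a negative supply shock: SRAS shifts left.
New SRAS: Y = 2899 + 6P.
Set AD = SRAS: 6078 − 11P = 2899 + 6P, so 3179 = 17P and P = 187.
Y = 6078 − 11·187 = 4021.

P = 187, Y = 4021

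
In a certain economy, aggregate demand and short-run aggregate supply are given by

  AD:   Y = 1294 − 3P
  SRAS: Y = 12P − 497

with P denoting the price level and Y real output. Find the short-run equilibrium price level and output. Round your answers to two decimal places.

P = 119.40, Y = 935.80

Set AD = SRAS: 1294 − 3P = 12P − 497, so 1791 = 15P and P = 119.40.
Substituting into AD, Y = 1294 − 3P = 935.80.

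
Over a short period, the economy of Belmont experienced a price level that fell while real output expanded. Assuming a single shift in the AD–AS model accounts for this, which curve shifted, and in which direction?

SRAS shifted right

P fell and Y rose. An AD shift moves P and Y in the same direction; an SRAS shift moves them in opposite directions.
Here P and Y moved in opposite directions, so the SRAS curve shifted.
Since Y rose, SRAS shifted right.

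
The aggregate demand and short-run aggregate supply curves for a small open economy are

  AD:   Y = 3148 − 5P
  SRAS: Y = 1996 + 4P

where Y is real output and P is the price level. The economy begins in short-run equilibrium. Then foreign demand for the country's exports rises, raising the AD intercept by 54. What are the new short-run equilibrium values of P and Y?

This is a positive demand shock: AD shifts right.
New AD: Y = 3202 − 5P.
Set AD = SRAS: 3202 − 5P = 1996 + 4P, so 1206 = 9P and P = 134.
Y = 3202 − 5·134 = 2532.

P = 134, Y = 2532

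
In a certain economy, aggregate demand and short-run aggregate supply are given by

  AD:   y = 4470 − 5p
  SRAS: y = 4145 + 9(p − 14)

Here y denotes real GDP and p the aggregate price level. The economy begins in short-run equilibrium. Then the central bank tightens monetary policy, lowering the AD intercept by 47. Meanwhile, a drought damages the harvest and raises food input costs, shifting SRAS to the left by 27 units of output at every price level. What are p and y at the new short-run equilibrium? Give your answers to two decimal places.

p = 30.79, y = 4269.07

After both shocks: AD is y = 4423 − 5p and SRAS is y = 3992 + 9p.
Setting them equal: 431 = 14p, so p = 30.79.
Substituting into AD, y = 4269.07.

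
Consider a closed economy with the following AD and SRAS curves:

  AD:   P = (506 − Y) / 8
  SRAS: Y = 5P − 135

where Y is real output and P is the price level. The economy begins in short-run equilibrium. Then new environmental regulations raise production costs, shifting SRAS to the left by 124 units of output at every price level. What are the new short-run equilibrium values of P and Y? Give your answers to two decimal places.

This is a negative supply shock: SRAS shifts left.
New SRAS: Y = 5P − 259.
Set AD = SRAS: 506 − 8P = 5P − 259, so 765 = 13P and P = 58.85.
Substituting into AD, Y = 35.23.

P = 58.85, Y = 35.23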